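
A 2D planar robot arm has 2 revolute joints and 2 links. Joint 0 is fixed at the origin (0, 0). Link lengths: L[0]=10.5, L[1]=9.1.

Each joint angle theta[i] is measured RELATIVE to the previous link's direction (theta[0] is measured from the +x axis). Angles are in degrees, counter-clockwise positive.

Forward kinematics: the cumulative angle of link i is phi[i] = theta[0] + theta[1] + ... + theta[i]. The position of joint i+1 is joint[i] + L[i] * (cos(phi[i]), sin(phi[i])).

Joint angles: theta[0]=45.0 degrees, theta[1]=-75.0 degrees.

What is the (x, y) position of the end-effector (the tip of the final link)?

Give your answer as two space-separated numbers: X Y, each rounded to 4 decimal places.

joint[0] = (0.0000, 0.0000)  (base)
link 0: phi[0] = 45 = 45 deg
  cos(45 deg) = 0.7071, sin(45 deg) = 0.7071
  joint[1] = (0.0000, 0.0000) + 10.5 * (0.7071, 0.7071) = (0.0000 + 7.4246, 0.0000 + 7.4246) = (7.4246, 7.4246)
link 1: phi[1] = 45 + -75 = -30 deg
  cos(-30 deg) = 0.8660, sin(-30 deg) = -0.5000
  joint[2] = (7.4246, 7.4246) + 9.1 * (0.8660, -0.5000) = (7.4246 + 7.8808, 7.4246 + -4.5500) = (15.3055, 2.8746)
End effector: (15.3055, 2.8746)

Answer: 15.3055 2.8746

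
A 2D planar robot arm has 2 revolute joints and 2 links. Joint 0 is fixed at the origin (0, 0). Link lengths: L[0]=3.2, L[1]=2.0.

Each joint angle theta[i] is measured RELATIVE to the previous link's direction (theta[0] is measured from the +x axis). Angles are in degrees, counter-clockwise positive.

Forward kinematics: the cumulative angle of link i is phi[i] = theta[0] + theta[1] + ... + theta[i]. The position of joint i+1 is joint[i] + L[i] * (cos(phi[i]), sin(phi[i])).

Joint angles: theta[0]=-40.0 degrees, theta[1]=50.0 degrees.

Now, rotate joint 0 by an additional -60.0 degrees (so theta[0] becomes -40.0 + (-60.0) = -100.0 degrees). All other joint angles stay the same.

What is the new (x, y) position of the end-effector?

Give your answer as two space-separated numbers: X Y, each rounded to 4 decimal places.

joint[0] = (0.0000, 0.0000)  (base)
link 0: phi[0] = -100 = -100 deg
  cos(-100 deg) = -0.1736, sin(-100 deg) = -0.9848
  joint[1] = (0.0000, 0.0000) + 3.2 * (-0.1736, -0.9848) = (0.0000 + -0.5557, 0.0000 + -3.1514) = (-0.5557, -3.1514)
link 1: phi[1] = -100 + 50 = -50 deg
  cos(-50 deg) = 0.6428, sin(-50 deg) = -0.7660
  joint[2] = (-0.5557, -3.1514) + 2 * (0.6428, -0.7660) = (-0.5557 + 1.2856, -3.1514 + -1.5321) = (0.7299, -4.6835)
End effector: (0.7299, -4.6835)

Answer: 0.7299 -4.6835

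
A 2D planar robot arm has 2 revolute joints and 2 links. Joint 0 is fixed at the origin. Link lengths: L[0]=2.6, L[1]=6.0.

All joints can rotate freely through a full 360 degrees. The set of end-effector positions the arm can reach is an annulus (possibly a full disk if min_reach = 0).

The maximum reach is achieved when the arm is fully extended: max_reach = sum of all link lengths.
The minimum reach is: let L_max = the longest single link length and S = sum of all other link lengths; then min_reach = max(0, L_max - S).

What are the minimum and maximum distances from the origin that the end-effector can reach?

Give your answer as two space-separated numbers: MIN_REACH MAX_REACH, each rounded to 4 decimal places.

Answer: 3.4000 8.6000

Derivation:
Link lengths: [2.6, 6.0]
max_reach = 2.6 + 6 = 8.6
L_max = max([2.6, 6.0]) = 6
S (sum of others) = 8.6 - 6 = 2.6
min_reach = max(0, 6 - 2.6) = max(0, 3.4) = 3.4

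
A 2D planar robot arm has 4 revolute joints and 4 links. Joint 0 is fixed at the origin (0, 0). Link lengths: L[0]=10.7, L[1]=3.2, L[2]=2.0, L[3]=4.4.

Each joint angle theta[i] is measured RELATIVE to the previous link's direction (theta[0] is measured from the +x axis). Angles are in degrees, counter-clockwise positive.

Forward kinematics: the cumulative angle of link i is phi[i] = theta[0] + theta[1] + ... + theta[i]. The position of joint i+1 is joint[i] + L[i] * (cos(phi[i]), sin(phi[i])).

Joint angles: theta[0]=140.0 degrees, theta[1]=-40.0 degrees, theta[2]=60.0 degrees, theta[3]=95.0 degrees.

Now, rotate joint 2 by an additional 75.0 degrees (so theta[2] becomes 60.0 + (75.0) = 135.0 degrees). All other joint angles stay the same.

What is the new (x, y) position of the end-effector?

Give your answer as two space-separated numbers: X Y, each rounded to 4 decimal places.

joint[0] = (0.0000, 0.0000)  (base)
link 0: phi[0] = 140 = 140 deg
  cos(140 deg) = -0.7660, sin(140 deg) = 0.6428
  joint[1] = (0.0000, 0.0000) + 10.7 * (-0.7660, 0.6428) = (0.0000 + -8.1967, 0.0000 + 6.8778) = (-8.1967, 6.8778)
link 1: phi[1] = 140 + -40 = 100 deg
  cos(100 deg) = -0.1736, sin(100 deg) = 0.9848
  joint[2] = (-8.1967, 6.8778) + 3.2 * (-0.1736, 0.9848) = (-8.1967 + -0.5557, 6.8778 + 3.1514) = (-8.7523, 10.0292)
link 2: phi[2] = 140 + -40 + 135 = 235 deg
  cos(235 deg) = -0.5736, sin(235 deg) = -0.8192
  joint[3] = (-8.7523, 10.0292) + 2 * (-0.5736, -0.8192) = (-8.7523 + -1.1472, 10.0292 + -1.6383) = (-9.8995, 8.3909)
link 3: phi[3] = 140 + -40 + 135 + 95 = 330 deg
  cos(330 deg) = 0.8660, sin(330 deg) = -0.5000
  joint[4] = (-9.8995, 8.3909) + 4.4 * (0.8660, -0.5000) = (-9.8995 + 3.8105, 8.3909 + -2.2000) = (-6.0890, 6.1909)
End effector: (-6.0890, 6.1909)

Answer: -6.0890 6.1909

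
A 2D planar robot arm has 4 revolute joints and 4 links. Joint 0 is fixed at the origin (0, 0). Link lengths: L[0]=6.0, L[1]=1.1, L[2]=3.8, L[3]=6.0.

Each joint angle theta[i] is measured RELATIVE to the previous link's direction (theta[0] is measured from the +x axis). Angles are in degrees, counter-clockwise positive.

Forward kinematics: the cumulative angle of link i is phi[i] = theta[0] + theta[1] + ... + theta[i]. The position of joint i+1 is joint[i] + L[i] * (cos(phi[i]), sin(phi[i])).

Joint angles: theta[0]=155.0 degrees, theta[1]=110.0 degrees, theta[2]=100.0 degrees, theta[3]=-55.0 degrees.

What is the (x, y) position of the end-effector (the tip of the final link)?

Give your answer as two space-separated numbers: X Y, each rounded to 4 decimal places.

joint[0] = (0.0000, 0.0000)  (base)
link 0: phi[0] = 155 = 155 deg
  cos(155 deg) = -0.9063, sin(155 deg) = 0.4226
  joint[1] = (0.0000, 0.0000) + 6 * (-0.9063, 0.4226) = (0.0000 + -5.4378, 0.0000 + 2.5357) = (-5.4378, 2.5357)
link 1: phi[1] = 155 + 110 = 265 deg
  cos(265 deg) = -0.0872, sin(265 deg) = -0.9962
  joint[2] = (-5.4378, 2.5357) + 1.1 * (-0.0872, -0.9962) = (-5.4378 + -0.0959, 2.5357 + -1.0958) = (-5.5337, 1.4399)
link 2: phi[2] = 155 + 110 + 100 = 365 deg
  cos(365 deg) = 0.9962, sin(365 deg) = 0.0872
  joint[3] = (-5.5337, 1.4399) + 3.8 * (0.9962, 0.0872) = (-5.5337 + 3.7855, 1.4399 + 0.3312) = (-1.7482, 1.7711)
link 3: phi[3] = 155 + 110 + 100 + -55 = 310 deg
  cos(310 deg) = 0.6428, sin(310 deg) = -0.7660
  joint[4] = (-1.7482, 1.7711) + 6 * (0.6428, -0.7660) = (-1.7482 + 3.8567, 1.7711 + -4.5963) = (2.1085, -2.8252)
End effector: (2.1085, -2.8252)

Answer: 2.1085 -2.8252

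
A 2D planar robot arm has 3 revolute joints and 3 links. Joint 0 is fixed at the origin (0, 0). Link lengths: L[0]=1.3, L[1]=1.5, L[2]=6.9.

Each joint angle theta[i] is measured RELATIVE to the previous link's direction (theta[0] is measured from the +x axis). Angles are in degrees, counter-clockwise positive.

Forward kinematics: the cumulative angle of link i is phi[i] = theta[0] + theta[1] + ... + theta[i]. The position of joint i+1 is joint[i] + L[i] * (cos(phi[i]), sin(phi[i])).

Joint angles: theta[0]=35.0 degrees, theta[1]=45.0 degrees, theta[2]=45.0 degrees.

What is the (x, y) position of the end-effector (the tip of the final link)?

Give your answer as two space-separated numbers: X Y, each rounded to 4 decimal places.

Answer: -2.6323 7.8750

Derivation:
joint[0] = (0.0000, 0.0000)  (base)
link 0: phi[0] = 35 = 35 deg
  cos(35 deg) = 0.8192, sin(35 deg) = 0.5736
  joint[1] = (0.0000, 0.0000) + 1.3 * (0.8192, 0.5736) = (0.0000 + 1.0649, 0.0000 + 0.7456) = (1.0649, 0.7456)
link 1: phi[1] = 35 + 45 = 80 deg
  cos(80 deg) = 0.1736, sin(80 deg) = 0.9848
  joint[2] = (1.0649, 0.7456) + 1.5 * (0.1736, 0.9848) = (1.0649 + 0.2605, 0.7456 + 1.4772) = (1.3254, 2.2229)
link 2: phi[2] = 35 + 45 + 45 = 125 deg
  cos(125 deg) = -0.5736, sin(125 deg) = 0.8192
  joint[3] = (1.3254, 2.2229) + 6.9 * (-0.5736, 0.8192) = (1.3254 + -3.9577, 2.2229 + 5.6521) = (-2.6323, 7.8750)
End effector: (-2.6323, 7.8750)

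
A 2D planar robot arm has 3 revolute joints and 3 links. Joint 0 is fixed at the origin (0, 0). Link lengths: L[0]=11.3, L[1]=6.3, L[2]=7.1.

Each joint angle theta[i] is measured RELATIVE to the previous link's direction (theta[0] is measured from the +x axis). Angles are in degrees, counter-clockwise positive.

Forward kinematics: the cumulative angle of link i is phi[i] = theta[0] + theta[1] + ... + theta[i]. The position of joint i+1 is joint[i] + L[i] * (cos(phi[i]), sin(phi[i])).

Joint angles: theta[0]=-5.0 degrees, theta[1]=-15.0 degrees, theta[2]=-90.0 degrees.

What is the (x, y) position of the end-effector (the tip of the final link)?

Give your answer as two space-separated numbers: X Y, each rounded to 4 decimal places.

joint[0] = (0.0000, 0.0000)  (base)
link 0: phi[0] = -5 = -5 deg
  cos(-5 deg) = 0.9962, sin(-5 deg) = -0.0872
  joint[1] = (0.0000, 0.0000) + 11.3 * (0.9962, -0.0872) = (0.0000 + 11.2570, 0.0000 + -0.9849) = (11.2570, -0.9849)
link 1: phi[1] = -5 + -15 = -20 deg
  cos(-20 deg) = 0.9397, sin(-20 deg) = -0.3420
  joint[2] = (11.2570, -0.9849) + 6.3 * (0.9397, -0.3420) = (11.2570 + 5.9201, -0.9849 + -2.1547) = (17.1771, -3.1396)
link 2: phi[2] = -5 + -15 + -90 = -110 deg
  cos(-110 deg) = -0.3420, sin(-110 deg) = -0.9397
  joint[3] = (17.1771, -3.1396) + 7.1 * (-0.3420, -0.9397) = (17.1771 + -2.4283, -3.1396 + -6.6718) = (14.7487, -9.8114)
End effector: (14.7487, -9.8114)

Answer: 14.7487 -9.8114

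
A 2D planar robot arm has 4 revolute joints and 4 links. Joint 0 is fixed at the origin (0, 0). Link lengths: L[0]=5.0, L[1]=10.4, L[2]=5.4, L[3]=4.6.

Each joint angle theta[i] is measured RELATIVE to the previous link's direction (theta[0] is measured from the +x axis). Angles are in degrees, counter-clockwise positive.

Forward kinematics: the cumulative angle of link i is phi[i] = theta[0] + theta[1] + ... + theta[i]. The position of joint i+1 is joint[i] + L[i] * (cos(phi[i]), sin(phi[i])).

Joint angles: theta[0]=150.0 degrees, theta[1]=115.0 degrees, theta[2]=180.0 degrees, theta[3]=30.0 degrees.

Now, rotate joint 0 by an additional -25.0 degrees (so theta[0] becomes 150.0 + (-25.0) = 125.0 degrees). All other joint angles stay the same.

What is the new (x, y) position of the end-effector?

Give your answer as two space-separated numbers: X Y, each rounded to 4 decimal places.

Answer: -5.3679 4.3656

Derivation:
joint[0] = (0.0000, 0.0000)  (base)
link 0: phi[0] = 125 = 125 deg
  cos(125 deg) = -0.5736, sin(125 deg) = 0.8192
  joint[1] = (0.0000, 0.0000) + 5 * (-0.5736, 0.8192) = (0.0000 + -2.8679, 0.0000 + 4.0958) = (-2.8679, 4.0958)
link 1: phi[1] = 125 + 115 = 240 deg
  cos(240 deg) = -0.5000, sin(240 deg) = -0.8660
  joint[2] = (-2.8679, 4.0958) + 10.4 * (-0.5000, -0.8660) = (-2.8679 + -5.2000, 4.0958 + -9.0067) = (-8.0679, -4.9109)
link 2: phi[2] = 125 + 115 + 180 = 420 deg
  cos(420 deg) = 0.5000, sin(420 deg) = 0.8660
  joint[3] = (-8.0679, -4.9109) + 5.4 * (0.5000, 0.8660) = (-8.0679 + 2.7000, -4.9109 + 4.6765) = (-5.3679, -0.2344)
link 3: phi[3] = 125 + 115 + 180 + 30 = 450 deg
  cos(450 deg) = 0.0000, sin(450 deg) = 1.0000
  joint[4] = (-5.3679, -0.2344) + 4.6 * (0.0000, 1.0000) = (-5.3679 + 0.0000, -0.2344 + 4.6000) = (-5.3679, 4.3656)
End effector: (-5.3679, 4.3656)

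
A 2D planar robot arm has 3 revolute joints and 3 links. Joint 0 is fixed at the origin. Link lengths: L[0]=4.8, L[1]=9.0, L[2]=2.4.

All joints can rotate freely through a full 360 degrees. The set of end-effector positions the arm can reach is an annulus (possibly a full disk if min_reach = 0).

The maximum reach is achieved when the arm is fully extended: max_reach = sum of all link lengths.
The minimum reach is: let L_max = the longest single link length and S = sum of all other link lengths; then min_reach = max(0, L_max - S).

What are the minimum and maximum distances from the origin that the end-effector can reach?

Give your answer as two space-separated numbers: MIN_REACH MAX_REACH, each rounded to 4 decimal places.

Link lengths: [4.8, 9.0, 2.4]
max_reach = 4.8 + 9 + 2.4 = 16.2
L_max = max([4.8, 9.0, 2.4]) = 9
S (sum of others) = 16.2 - 9 = 7.2
min_reach = max(0, 9 - 7.2) = max(0, 1.8) = 1.8

Answer: 1.8000 16.2000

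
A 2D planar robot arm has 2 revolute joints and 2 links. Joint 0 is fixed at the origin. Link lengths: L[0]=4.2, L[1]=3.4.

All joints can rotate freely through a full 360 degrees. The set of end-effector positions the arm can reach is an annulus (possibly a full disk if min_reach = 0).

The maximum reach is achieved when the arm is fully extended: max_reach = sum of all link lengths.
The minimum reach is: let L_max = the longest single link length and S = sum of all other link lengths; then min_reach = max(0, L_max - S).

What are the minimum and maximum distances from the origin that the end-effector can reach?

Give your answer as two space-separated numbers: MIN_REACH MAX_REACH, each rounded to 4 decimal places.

Link lengths: [4.2, 3.4]
max_reach = 4.2 + 3.4 = 7.6
L_max = max([4.2, 3.4]) = 4.2
S (sum of others) = 7.6 - 4.2 = 3.4
min_reach = max(0, 4.2 - 3.4) = max(0, 0.8) = 0.8

Answer: 0.8000 7.6000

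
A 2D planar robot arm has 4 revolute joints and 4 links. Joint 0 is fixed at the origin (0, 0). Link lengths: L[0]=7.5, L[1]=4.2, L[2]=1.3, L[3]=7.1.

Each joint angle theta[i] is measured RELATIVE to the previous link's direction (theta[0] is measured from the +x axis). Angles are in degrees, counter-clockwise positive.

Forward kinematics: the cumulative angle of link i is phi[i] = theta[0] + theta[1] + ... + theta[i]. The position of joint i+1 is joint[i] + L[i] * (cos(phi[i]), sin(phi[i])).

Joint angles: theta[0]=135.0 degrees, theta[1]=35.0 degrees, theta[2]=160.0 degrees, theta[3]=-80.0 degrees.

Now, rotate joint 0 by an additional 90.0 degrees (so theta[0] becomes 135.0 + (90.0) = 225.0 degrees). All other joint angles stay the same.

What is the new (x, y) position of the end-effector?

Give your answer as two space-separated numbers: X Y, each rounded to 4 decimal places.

Answer: 1.2892 -10.7420

Derivation:
joint[0] = (0.0000, 0.0000)  (base)
link 0: phi[0] = 225 = 225 deg
  cos(225 deg) = -0.7071, sin(225 deg) = -0.7071
  joint[1] = (0.0000, 0.0000) + 7.5 * (-0.7071, -0.7071) = (0.0000 + -5.3033, 0.0000 + -5.3033) = (-5.3033, -5.3033)
link 1: phi[1] = 225 + 35 = 260 deg
  cos(260 deg) = -0.1736, sin(260 deg) = -0.9848
  joint[2] = (-5.3033, -5.3033) + 4.2 * (-0.1736, -0.9848) = (-5.3033 + -0.7293, -5.3033 + -4.1362) = (-6.0326, -9.4395)
link 2: phi[2] = 225 + 35 + 160 = 420 deg
  cos(420 deg) = 0.5000, sin(420 deg) = 0.8660
  joint[3] = (-6.0326, -9.4395) + 1.3 * (0.5000, 0.8660) = (-6.0326 + 0.6500, -9.4395 + 1.1258) = (-5.3826, -8.3137)
link 3: phi[3] = 225 + 35 + 160 + -80 = 340 deg
  cos(340 deg) = 0.9397, sin(340 deg) = -0.3420
  joint[4] = (-5.3826, -8.3137) + 7.1 * (0.9397, -0.3420) = (-5.3826 + 6.6718, -8.3137 + -2.4283) = (1.2892, -10.7420)
End effector: (1.2892, -10.7420)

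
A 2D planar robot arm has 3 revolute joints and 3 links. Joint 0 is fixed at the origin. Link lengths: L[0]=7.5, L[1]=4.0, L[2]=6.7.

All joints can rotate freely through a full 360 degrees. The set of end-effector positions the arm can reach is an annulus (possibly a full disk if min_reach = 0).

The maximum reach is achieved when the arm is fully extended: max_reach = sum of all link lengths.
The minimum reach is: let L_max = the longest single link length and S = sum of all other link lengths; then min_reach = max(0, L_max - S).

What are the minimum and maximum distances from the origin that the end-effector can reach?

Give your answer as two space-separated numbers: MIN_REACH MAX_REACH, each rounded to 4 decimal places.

Answer: 0.0000 18.2000

Derivation:
Link lengths: [7.5, 4.0, 6.7]
max_reach = 7.5 + 4 + 6.7 = 18.2
L_max = max([7.5, 4.0, 6.7]) = 7.5
S (sum of others) = 18.2 - 7.5 = 10.7
min_reach = max(0, 7.5 - 10.7) = max(0, -3.2) = 0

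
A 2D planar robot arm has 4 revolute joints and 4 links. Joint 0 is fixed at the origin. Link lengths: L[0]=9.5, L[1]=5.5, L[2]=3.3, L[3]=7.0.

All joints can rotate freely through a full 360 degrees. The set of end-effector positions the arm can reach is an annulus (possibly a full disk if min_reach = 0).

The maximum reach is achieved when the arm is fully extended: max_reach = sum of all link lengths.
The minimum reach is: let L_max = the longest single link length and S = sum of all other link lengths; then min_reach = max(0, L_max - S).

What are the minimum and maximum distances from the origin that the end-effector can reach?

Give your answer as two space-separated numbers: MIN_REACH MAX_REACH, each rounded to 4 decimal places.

Link lengths: [9.5, 5.5, 3.3, 7.0]
max_reach = 9.5 + 5.5 + 3.3 + 7 = 25.3
L_max = max([9.5, 5.5, 3.3, 7.0]) = 9.5
S (sum of others) = 25.3 - 9.5 = 15.8
min_reach = max(0, 9.5 - 15.8) = max(0, -6.3) = 0

Answer: 0.0000 25.3000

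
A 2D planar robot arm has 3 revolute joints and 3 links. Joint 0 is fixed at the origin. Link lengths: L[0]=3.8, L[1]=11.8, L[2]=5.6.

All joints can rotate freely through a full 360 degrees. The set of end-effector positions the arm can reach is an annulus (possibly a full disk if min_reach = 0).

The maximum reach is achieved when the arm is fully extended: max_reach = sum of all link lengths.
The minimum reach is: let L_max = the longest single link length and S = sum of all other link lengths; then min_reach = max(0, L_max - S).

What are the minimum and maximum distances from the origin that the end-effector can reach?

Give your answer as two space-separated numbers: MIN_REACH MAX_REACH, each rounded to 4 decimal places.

Answer: 2.4000 21.2000

Derivation:
Link lengths: [3.8, 11.8, 5.6]
max_reach = 3.8 + 11.8 + 5.6 = 21.2
L_max = max([3.8, 11.8, 5.6]) = 11.8
S (sum of others) = 21.2 - 11.8 = 9.4
min_reach = max(0, 11.8 - 9.4) = max(0, 2.4) = 2.4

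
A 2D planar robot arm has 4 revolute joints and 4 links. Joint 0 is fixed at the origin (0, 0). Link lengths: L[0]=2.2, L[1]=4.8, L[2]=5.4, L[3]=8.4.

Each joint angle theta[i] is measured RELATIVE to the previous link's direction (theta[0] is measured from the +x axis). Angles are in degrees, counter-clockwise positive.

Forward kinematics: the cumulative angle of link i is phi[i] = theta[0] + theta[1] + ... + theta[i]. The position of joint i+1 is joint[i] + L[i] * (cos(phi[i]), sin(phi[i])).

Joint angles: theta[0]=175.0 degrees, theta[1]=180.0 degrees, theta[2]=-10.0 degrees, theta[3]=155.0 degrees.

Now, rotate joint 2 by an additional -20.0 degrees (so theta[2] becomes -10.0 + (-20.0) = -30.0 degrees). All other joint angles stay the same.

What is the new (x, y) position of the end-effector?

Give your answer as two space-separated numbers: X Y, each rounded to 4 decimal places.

joint[0] = (0.0000, 0.0000)  (base)
link 0: phi[0] = 175 = 175 deg
  cos(175 deg) = -0.9962, sin(175 deg) = 0.0872
  joint[1] = (0.0000, 0.0000) + 2.2 * (-0.9962, 0.0872) = (0.0000 + -2.1916, 0.0000 + 0.1917) = (-2.1916, 0.1917)
link 1: phi[1] = 175 + 180 = 355 deg
  cos(355 deg) = 0.9962, sin(355 deg) = -0.0872
  joint[2] = (-2.1916, 0.1917) + 4.8 * (0.9962, -0.0872) = (-2.1916 + 4.7817, 0.1917 + -0.4183) = (2.5901, -0.2266)
link 2: phi[2] = 175 + 180 + -30 = 325 deg
  cos(325 deg) = 0.8192, sin(325 deg) = -0.5736
  joint[3] = (2.5901, -0.2266) + 5.4 * (0.8192, -0.5736) = (2.5901 + 4.4234, -0.2266 + -3.0973) = (7.0135, -3.3239)
link 3: phi[3] = 175 + 180 + -30 + 155 = 480 deg
  cos(480 deg) = -0.5000, sin(480 deg) = 0.8660
  joint[4] = (7.0135, -3.3239) + 8.4 * (-0.5000, 0.8660) = (7.0135 + -4.2000, -3.3239 + 7.2746) = (2.8135, 3.9507)
End effector: (2.8135, 3.9507)

Answer: 2.8135 3.9507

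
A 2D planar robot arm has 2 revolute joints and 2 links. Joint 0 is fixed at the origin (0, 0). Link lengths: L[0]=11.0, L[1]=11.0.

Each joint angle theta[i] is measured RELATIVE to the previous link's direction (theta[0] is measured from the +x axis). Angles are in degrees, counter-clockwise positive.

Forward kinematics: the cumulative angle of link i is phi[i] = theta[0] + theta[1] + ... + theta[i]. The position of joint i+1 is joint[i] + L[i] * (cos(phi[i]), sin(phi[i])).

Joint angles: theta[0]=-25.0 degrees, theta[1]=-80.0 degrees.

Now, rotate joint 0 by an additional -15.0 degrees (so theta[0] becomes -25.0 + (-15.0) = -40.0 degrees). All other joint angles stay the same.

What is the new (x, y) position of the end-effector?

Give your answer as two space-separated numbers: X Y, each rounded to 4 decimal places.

joint[0] = (0.0000, 0.0000)  (base)
link 0: phi[0] = -40 = -40 deg
  cos(-40 deg) = 0.7660, sin(-40 deg) = -0.6428
  joint[1] = (0.0000, 0.0000) + 11 * (0.7660, -0.6428) = (0.0000 + 8.4265, 0.0000 + -7.0707) = (8.4265, -7.0707)
link 1: phi[1] = -40 + -80 = -120 deg
  cos(-120 deg) = -0.5000, sin(-120 deg) = -0.8660
  joint[2] = (8.4265, -7.0707) + 11 * (-0.5000, -0.8660) = (8.4265 + -5.5000, -7.0707 + -9.5263) = (2.9265, -16.5969)
End effector: (2.9265, -16.5969)

Answer: 2.9265 -16.5969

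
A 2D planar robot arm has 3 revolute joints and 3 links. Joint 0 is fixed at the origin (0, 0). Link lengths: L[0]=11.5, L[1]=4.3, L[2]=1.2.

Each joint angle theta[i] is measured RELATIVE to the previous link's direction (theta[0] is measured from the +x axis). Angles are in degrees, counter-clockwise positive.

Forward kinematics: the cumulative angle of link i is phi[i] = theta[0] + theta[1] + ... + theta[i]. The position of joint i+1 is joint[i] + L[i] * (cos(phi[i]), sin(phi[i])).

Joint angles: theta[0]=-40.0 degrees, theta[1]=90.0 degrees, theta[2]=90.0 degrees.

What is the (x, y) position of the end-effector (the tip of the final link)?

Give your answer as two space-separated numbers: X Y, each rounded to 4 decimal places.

Answer: 10.6542 -3.3267

Derivation:
joint[0] = (0.0000, 0.0000)  (base)
link 0: phi[0] = -40 = -40 deg
  cos(-40 deg) = 0.7660, sin(-40 deg) = -0.6428
  joint[1] = (0.0000, 0.0000) + 11.5 * (0.7660, -0.6428) = (0.0000 + 8.8095, 0.0000 + -7.3921) = (8.8095, -7.3921)
link 1: phi[1] = -40 + 90 = 50 deg
  cos(50 deg) = 0.6428, sin(50 deg) = 0.7660
  joint[2] = (8.8095, -7.3921) + 4.3 * (0.6428, 0.7660) = (8.8095 + 2.7640, -7.3921 + 3.2940) = (11.5735, -4.0981)
link 2: phi[2] = -40 + 90 + 90 = 140 deg
  cos(140 deg) = -0.7660, sin(140 deg) = 0.6428
  joint[3] = (11.5735, -4.0981) + 1.2 * (-0.7660, 0.6428) = (11.5735 + -0.9193, -4.0981 + 0.7713) = (10.6542, -3.3267)
End effector: (10.6542, -3.3267)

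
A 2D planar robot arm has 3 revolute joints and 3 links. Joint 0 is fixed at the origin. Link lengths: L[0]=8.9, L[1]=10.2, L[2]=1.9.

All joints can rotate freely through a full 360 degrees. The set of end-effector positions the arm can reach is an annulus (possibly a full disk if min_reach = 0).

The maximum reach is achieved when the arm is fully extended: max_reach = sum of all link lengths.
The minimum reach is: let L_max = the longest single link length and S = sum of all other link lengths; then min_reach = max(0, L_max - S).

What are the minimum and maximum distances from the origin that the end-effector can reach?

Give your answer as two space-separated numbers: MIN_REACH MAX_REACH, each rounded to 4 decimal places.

Link lengths: [8.9, 10.2, 1.9]
max_reach = 8.9 + 10.2 + 1.9 = 21
L_max = max([8.9, 10.2, 1.9]) = 10.2
S (sum of others) = 21 - 10.2 = 10.8
min_reach = max(0, 10.2 - 10.8) = max(0, -0.6) = 0

Answer: 0.0000 21.0000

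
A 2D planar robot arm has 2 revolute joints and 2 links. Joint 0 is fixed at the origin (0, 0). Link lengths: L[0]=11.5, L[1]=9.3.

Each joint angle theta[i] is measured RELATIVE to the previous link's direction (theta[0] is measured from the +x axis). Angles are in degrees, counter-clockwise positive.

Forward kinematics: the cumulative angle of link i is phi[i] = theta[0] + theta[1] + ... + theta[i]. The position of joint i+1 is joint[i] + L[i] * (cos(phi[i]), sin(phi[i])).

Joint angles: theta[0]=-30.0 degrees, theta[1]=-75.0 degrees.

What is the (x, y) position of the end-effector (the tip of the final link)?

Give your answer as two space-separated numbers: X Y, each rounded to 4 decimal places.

joint[0] = (0.0000, 0.0000)  (base)
link 0: phi[0] = -30 = -30 deg
  cos(-30 deg) = 0.8660, sin(-30 deg) = -0.5000
  joint[1] = (0.0000, 0.0000) + 11.5 * (0.8660, -0.5000) = (0.0000 + 9.9593, 0.0000 + -5.7500) = (9.9593, -5.7500)
link 1: phi[1] = -30 + -75 = -105 deg
  cos(-105 deg) = -0.2588, sin(-105 deg) = -0.9659
  joint[2] = (9.9593, -5.7500) + 9.3 * (-0.2588, -0.9659) = (9.9593 + -2.4070, -5.7500 + -8.9831) = (7.5523, -14.7331)
End effector: (7.5523, -14.7331)

Answer: 7.5523 -14.7331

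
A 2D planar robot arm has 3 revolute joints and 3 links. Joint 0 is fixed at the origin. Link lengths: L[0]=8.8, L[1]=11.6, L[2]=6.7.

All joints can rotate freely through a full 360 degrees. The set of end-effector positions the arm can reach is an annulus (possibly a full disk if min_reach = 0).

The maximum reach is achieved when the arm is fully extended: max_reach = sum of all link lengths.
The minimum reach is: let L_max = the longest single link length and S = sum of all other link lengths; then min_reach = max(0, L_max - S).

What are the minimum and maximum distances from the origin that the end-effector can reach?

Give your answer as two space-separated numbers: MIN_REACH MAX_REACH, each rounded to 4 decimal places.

Link lengths: [8.8, 11.6, 6.7]
max_reach = 8.8 + 11.6 + 6.7 = 27.1
L_max = max([8.8, 11.6, 6.7]) = 11.6
S (sum of others) = 27.1 - 11.6 = 15.5
min_reach = max(0, 11.6 - 15.5) = max(0, -3.9) = 0

Answer: 0.0000 27.1000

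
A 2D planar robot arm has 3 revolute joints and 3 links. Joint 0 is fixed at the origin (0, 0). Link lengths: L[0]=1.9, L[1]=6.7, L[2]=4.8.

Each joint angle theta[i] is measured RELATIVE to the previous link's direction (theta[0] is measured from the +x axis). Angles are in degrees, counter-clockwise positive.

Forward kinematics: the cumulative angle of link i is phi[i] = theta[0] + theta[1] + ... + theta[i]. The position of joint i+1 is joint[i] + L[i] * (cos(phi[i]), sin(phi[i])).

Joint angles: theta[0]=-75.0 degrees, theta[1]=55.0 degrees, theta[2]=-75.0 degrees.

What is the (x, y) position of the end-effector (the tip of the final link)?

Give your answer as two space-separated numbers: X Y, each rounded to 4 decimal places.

joint[0] = (0.0000, 0.0000)  (base)
link 0: phi[0] = -75 = -75 deg
  cos(-75 deg) = 0.2588, sin(-75 deg) = -0.9659
  joint[1] = (0.0000, 0.0000) + 1.9 * (0.2588, -0.9659) = (0.0000 + 0.4918, 0.0000 + -1.8353) = (0.4918, -1.8353)
link 1: phi[1] = -75 + 55 = -20 deg
  cos(-20 deg) = 0.9397, sin(-20 deg) = -0.3420
  joint[2] = (0.4918, -1.8353) + 6.7 * (0.9397, -0.3420) = (0.4918 + 6.2959, -1.8353 + -2.2915) = (6.7877, -4.1268)
link 2: phi[2] = -75 + 55 + -75 = -95 deg
  cos(-95 deg) = -0.0872, sin(-95 deg) = -0.9962
  joint[3] = (6.7877, -4.1268) + 4.8 * (-0.0872, -0.9962) = (6.7877 + -0.4183, -4.1268 + -4.7817) = (6.3693, -8.9085)
End effector: (6.3693, -8.9085)

Answer: 6.3693 -8.9085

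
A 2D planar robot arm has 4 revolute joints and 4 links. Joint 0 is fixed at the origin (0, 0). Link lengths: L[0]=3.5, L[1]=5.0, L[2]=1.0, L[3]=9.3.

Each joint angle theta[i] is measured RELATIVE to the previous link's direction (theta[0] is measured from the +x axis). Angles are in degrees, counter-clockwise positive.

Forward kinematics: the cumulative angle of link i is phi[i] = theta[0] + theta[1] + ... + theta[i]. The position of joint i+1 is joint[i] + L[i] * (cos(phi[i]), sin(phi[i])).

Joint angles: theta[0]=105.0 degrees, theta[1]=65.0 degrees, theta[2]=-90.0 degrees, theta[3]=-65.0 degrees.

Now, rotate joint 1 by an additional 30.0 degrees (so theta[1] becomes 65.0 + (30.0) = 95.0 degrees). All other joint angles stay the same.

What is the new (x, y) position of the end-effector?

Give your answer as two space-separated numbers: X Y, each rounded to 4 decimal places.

Answer: 0.6297 9.1864

Derivation:
joint[0] = (0.0000, 0.0000)  (base)
link 0: phi[0] = 105 = 105 deg
  cos(105 deg) = -0.2588, sin(105 deg) = 0.9659
  joint[1] = (0.0000, 0.0000) + 3.5 * (-0.2588, 0.9659) = (0.0000 + -0.9059, 0.0000 + 3.3807) = (-0.9059, 3.3807)
link 1: phi[1] = 105 + 95 = 200 deg
  cos(200 deg) = -0.9397, sin(200 deg) = -0.3420
  joint[2] = (-0.9059, 3.3807) + 5 * (-0.9397, -0.3420) = (-0.9059 + -4.6985, 3.3807 + -1.7101) = (-5.6043, 1.6706)
link 2: phi[2] = 105 + 95 + -90 = 110 deg
  cos(110 deg) = -0.3420, sin(110 deg) = 0.9397
  joint[3] = (-5.6043, 1.6706) + 1 * (-0.3420, 0.9397) = (-5.6043 + -0.3420, 1.6706 + 0.9397) = (-5.9463, 2.6103)
link 3: phi[3] = 105 + 95 + -90 + -65 = 45 deg
  cos(45 deg) = 0.7071, sin(45 deg) = 0.7071
  joint[4] = (-5.9463, 2.6103) + 9.3 * (0.7071, 0.7071) = (-5.9463 + 6.5761, 2.6103 + 6.5761) = (0.6297, 9.1864)
End effector: (0.6297, 9.1864)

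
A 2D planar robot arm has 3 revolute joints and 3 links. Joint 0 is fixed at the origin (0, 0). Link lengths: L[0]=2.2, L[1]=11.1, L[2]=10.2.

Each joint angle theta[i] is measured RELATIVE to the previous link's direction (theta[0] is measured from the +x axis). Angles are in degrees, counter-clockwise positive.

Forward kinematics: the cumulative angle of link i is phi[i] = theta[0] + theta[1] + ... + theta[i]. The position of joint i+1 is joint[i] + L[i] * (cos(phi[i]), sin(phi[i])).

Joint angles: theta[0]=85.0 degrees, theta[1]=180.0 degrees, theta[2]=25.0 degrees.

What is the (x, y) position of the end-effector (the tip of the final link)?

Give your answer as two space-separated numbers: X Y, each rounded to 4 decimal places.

joint[0] = (0.0000, 0.0000)  (base)
link 0: phi[0] = 85 = 85 deg
  cos(85 deg) = 0.0872, sin(85 deg) = 0.9962
  joint[1] = (0.0000, 0.0000) + 2.2 * (0.0872, 0.9962) = (0.0000 + 0.1917, 0.0000 + 2.1916) = (0.1917, 2.1916)
link 1: phi[1] = 85 + 180 = 265 deg
  cos(265 deg) = -0.0872, sin(265 deg) = -0.9962
  joint[2] = (0.1917, 2.1916) + 11.1 * (-0.0872, -0.9962) = (0.1917 + -0.9674, 2.1916 + -11.0578) = (-0.7757, -8.8661)
link 2: phi[2] = 85 + 180 + 25 = 290 deg
  cos(290 deg) = 0.3420, sin(290 deg) = -0.9397
  joint[3] = (-0.7757, -8.8661) + 10.2 * (0.3420, -0.9397) = (-0.7757 + 3.4886, -8.8661 + -9.5849) = (2.7129, -18.4510)
End effector: (2.7129, -18.4510)

Answer: 2.7129 -18.4510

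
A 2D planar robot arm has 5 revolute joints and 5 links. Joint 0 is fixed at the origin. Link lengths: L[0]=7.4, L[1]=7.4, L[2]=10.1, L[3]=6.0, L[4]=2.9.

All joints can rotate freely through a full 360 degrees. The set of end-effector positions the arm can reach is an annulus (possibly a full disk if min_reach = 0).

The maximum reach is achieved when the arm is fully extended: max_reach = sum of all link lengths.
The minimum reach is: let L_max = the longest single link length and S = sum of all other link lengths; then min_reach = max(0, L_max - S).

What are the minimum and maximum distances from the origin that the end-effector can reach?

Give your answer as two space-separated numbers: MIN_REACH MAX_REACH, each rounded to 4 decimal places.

Link lengths: [7.4, 7.4, 10.1, 6.0, 2.9]
max_reach = 7.4 + 7.4 + 10.1 + 6 + 2.9 = 33.8
L_max = max([7.4, 7.4, 10.1, 6.0, 2.9]) = 10.1
S (sum of others) = 33.8 - 10.1 = 23.7
min_reach = max(0, 10.1 - 23.7) = max(0, -13.6) = 0

Answer: 0.0000 33.8000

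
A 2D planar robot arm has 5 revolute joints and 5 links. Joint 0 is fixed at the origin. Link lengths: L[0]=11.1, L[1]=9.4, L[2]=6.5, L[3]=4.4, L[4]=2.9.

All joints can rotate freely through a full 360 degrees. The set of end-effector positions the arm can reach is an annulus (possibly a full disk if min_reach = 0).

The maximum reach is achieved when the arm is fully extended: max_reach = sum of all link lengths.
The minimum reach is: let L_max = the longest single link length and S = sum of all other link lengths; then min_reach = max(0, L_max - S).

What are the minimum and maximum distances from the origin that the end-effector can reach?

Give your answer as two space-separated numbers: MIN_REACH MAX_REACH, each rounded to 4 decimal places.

Answer: 0.0000 34.3000

Derivation:
Link lengths: [11.1, 9.4, 6.5, 4.4, 2.9]
max_reach = 11.1 + 9.4 + 6.5 + 4.4 + 2.9 = 34.3
L_max = max([11.1, 9.4, 6.5, 4.4, 2.9]) = 11.1
S (sum of others) = 34.3 - 11.1 = 23.2
min_reach = max(0, 11.1 - 23.2) = max(0, -12.1) = 0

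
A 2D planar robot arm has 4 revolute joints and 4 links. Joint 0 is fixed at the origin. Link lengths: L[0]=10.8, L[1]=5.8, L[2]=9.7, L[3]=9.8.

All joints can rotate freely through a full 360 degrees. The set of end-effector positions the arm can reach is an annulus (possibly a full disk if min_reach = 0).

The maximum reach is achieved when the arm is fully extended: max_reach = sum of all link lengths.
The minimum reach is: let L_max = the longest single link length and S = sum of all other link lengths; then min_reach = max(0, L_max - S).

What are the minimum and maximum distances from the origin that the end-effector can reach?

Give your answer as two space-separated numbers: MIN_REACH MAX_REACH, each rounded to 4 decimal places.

Link lengths: [10.8, 5.8, 9.7, 9.8]
max_reach = 10.8 + 5.8 + 9.7 + 9.8 = 36.1
L_max = max([10.8, 5.8, 9.7, 9.8]) = 10.8
S (sum of others) = 36.1 - 10.8 = 25.3
min_reach = max(0, 10.8 - 25.3) = max(0, -14.5) = 0

Answer: 0.0000 36.1000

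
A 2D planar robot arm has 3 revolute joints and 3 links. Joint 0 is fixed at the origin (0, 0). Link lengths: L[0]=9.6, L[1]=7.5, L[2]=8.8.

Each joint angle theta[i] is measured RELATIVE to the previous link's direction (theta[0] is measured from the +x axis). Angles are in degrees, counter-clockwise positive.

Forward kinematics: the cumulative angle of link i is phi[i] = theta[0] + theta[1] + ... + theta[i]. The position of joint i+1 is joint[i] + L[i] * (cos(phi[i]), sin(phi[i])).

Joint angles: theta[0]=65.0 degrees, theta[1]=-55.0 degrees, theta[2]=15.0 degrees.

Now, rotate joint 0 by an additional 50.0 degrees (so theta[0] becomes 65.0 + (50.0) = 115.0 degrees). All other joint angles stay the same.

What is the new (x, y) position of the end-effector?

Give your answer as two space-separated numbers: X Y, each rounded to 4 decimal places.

Answer: 1.9705 23.6959

Derivation:
joint[0] = (0.0000, 0.0000)  (base)
link 0: phi[0] = 115 = 115 deg
  cos(115 deg) = -0.4226, sin(115 deg) = 0.9063
  joint[1] = (0.0000, 0.0000) + 9.6 * (-0.4226, 0.9063) = (0.0000 + -4.0571, 0.0000 + 8.7006) = (-4.0571, 8.7006)
link 1: phi[1] = 115 + -55 = 60 deg
  cos(60 deg) = 0.5000, sin(60 deg) = 0.8660
  joint[2] = (-4.0571, 8.7006) + 7.5 * (0.5000, 0.8660) = (-4.0571 + 3.7500, 8.7006 + 6.4952) = (-0.3071, 15.1957)
link 2: phi[2] = 115 + -55 + 15 = 75 deg
  cos(75 deg) = 0.2588, sin(75 deg) = 0.9659
  joint[3] = (-0.3071, 15.1957) + 8.8 * (0.2588, 0.9659) = (-0.3071 + 2.2776, 15.1957 + 8.5001) = (1.9705, 23.6959)
End effector: (1.9705, 23.6959)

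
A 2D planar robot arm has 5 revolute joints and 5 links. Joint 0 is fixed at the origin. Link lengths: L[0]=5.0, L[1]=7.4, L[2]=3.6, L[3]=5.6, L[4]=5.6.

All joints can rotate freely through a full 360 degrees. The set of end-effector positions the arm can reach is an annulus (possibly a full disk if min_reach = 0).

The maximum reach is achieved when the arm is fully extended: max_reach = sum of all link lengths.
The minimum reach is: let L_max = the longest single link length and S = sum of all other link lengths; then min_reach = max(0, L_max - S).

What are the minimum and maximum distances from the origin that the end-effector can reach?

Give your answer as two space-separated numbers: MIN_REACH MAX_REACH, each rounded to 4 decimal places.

Answer: 0.0000 27.2000

Derivation:
Link lengths: [5.0, 7.4, 3.6, 5.6, 5.6]
max_reach = 5 + 7.4 + 3.6 + 5.6 + 5.6 = 27.2
L_max = max([5.0, 7.4, 3.6, 5.6, 5.6]) = 7.4
S (sum of others) = 27.2 - 7.4 = 19.8
min_reach = max(0, 7.4 - 19.8) = max(0, -12.4) = 0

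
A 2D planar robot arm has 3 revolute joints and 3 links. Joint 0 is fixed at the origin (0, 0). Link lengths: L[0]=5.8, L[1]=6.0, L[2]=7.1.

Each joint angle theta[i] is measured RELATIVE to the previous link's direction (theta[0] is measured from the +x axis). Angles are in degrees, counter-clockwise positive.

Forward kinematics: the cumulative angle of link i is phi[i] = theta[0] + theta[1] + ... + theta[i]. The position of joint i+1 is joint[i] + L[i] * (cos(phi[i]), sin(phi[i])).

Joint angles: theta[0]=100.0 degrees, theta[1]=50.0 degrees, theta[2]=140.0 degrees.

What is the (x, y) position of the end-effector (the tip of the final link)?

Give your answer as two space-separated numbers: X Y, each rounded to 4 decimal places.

Answer: -3.7750 2.0401

Derivation:
joint[0] = (0.0000, 0.0000)  (base)
link 0: phi[0] = 100 = 100 deg
  cos(100 deg) = -0.1736, sin(100 deg) = 0.9848
  joint[1] = (0.0000, 0.0000) + 5.8 * (-0.1736, 0.9848) = (0.0000 + -1.0072, 0.0000 + 5.7119) = (-1.0072, 5.7119)
link 1: phi[1] = 100 + 50 = 150 deg
  cos(150 deg) = -0.8660, sin(150 deg) = 0.5000
  joint[2] = (-1.0072, 5.7119) + 6 * (-0.8660, 0.5000) = (-1.0072 + -5.1962, 5.7119 + 3.0000) = (-6.2033, 8.7119)
link 2: phi[2] = 100 + 50 + 140 = 290 deg
  cos(290 deg) = 0.3420, sin(290 deg) = -0.9397
  joint[3] = (-6.2033, 8.7119) + 7.1 * (0.3420, -0.9397) = (-6.2033 + 2.4283, 8.7119 + -6.6718) = (-3.7750, 2.0401)
End effector: (-3.7750, 2.0401)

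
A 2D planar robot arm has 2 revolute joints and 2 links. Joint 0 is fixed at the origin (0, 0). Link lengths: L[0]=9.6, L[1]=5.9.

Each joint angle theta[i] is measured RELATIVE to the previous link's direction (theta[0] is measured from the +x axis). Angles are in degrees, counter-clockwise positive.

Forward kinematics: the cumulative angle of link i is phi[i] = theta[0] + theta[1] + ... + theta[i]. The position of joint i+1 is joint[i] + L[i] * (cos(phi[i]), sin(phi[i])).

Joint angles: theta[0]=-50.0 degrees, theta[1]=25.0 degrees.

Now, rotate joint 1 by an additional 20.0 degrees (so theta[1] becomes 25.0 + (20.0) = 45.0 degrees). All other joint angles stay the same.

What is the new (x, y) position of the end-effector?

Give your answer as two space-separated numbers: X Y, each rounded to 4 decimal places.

joint[0] = (0.0000, 0.0000)  (base)
link 0: phi[0] = -50 = -50 deg
  cos(-50 deg) = 0.6428, sin(-50 deg) = -0.7660
  joint[1] = (0.0000, 0.0000) + 9.6 * (0.6428, -0.7660) = (0.0000 + 6.1708, 0.0000 + -7.3540) = (6.1708, -7.3540)
link 1: phi[1] = -50 + 45 = -5 deg
  cos(-5 deg) = 0.9962, sin(-5 deg) = -0.0872
  joint[2] = (6.1708, -7.3540) + 5.9 * (0.9962, -0.0872) = (6.1708 + 5.8775, -7.3540 + -0.5142) = (12.0483, -7.8682)
End effector: (12.0483, -7.8682)

Answer: 12.0483 -7.8682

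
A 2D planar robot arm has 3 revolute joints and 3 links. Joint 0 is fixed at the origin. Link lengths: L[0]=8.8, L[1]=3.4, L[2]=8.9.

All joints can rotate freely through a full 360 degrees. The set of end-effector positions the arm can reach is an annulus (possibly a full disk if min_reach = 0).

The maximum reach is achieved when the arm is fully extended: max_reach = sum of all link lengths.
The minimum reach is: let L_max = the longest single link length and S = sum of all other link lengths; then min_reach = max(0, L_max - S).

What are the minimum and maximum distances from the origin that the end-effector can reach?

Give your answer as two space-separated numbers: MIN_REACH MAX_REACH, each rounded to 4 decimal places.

Answer: 0.0000 21.1000

Derivation:
Link lengths: [8.8, 3.4, 8.9]
max_reach = 8.8 + 3.4 + 8.9 = 21.1
L_max = max([8.8, 3.4, 8.9]) = 8.9
S (sum of others) = 21.1 - 8.9 = 12.2
min_reach = max(0, 8.9 - 12.2) = max(0, -3.3) = 0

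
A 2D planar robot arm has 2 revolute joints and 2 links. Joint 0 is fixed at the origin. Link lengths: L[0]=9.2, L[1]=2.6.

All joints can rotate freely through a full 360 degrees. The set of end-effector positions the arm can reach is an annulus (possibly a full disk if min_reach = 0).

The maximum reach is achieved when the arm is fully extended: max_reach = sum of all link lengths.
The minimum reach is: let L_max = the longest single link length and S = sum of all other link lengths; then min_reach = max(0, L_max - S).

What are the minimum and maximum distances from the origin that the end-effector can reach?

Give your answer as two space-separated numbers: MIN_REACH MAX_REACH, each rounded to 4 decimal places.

Link lengths: [9.2, 2.6]
max_reach = 9.2 + 2.6 = 11.8
L_max = max([9.2, 2.6]) = 9.2
S (sum of others) = 11.8 - 9.2 = 2.6
min_reach = max(0, 9.2 - 2.6) = max(0, 6.6) = 6.6

Answer: 6.6000 11.8000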